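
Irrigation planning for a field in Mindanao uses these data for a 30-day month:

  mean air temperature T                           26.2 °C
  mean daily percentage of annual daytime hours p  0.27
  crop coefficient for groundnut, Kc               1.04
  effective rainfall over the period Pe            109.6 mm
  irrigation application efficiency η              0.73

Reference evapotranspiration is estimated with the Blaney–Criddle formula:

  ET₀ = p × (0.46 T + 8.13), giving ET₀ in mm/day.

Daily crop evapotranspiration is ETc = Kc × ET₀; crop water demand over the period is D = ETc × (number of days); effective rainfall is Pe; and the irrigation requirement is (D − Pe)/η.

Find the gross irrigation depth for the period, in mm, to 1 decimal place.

82.8 mm

ET₀ = 0.27 × (0.46 × 26.2 + 8.13) = 0.27 × 20.182 = 5.4491 mm/d
ETc = Kc × ET₀ = 1.04 × 5.4491 = 5.6671 mm/d
Crop demand D = ETc × 30 d = 5.6671 × 30 = 170.013 mm
D − Pe = 170.013 − 109.6 = 60.413 mm
Gross irrigation = 60.413 / 0.73 = 82.758 mm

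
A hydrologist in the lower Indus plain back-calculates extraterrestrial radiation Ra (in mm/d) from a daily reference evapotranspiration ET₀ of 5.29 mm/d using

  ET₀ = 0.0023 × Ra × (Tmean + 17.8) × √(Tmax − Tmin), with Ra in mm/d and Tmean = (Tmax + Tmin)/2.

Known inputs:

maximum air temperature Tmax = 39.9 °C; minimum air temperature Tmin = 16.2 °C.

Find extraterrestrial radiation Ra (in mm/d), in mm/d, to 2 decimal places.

10.30 mm/d

Tmean = 28.05 °C; √ΔT = 4.8683
Ra = ET₀ / [0.0023 × (Tmean+17.8) × √ΔT] = 5.29 / (0.0023 × 45.85 × 4.8683) = 10.304 mm/d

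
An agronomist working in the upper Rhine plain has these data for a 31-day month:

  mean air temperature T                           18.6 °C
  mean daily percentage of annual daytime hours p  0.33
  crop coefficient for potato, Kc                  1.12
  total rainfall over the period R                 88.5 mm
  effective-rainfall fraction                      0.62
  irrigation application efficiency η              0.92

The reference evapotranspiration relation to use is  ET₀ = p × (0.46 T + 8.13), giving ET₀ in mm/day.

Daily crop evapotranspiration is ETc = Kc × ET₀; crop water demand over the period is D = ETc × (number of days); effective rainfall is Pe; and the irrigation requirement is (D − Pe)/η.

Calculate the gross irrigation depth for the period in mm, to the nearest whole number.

148 mm

ET₀ = 0.33 × (0.46 × 18.6 + 8.13) = 0.33 × 16.686 = 5.5064 mm/d
ETc = Kc × ET₀ = 1.12 × 5.5064 = 6.1672 mm/d
Crop demand D = ETc × 31 d = 6.1672 × 31 = 191.183 mm
Pe = 0.62 × 88.5 = 54.870 mm
D − Pe = 191.183 − 54.870 = 136.313 mm
Gross irrigation = 136.313 / 0.92 = 148.166 mm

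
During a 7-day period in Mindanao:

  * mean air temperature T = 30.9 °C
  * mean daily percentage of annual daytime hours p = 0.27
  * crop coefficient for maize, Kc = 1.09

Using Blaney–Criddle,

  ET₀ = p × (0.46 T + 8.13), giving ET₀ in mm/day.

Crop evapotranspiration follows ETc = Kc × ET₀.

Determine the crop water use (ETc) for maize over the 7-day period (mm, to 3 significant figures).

46.0 mm

ET₀ = 0.27 × (0.46 × 30.9 + 8.13) = 0.27 × 22.344 = 6.0329 mm/d
ETc = Kc × ET₀ = 1.09 × 6.0329 = 6.5759 mm/d
Over 7 days: 6.5759 × 7 = 46.031 mm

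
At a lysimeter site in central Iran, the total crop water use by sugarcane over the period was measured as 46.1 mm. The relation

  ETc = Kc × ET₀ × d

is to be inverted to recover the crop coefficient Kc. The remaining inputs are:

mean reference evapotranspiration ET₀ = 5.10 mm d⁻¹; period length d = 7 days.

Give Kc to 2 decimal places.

ETc = Kc × ET₀ × d  ⇒  Kc = ETc / (ET₀ × d)
Kc = 46.1 / (5.10 × 7) = 46.1 / 35.70 = 1.2913

1.29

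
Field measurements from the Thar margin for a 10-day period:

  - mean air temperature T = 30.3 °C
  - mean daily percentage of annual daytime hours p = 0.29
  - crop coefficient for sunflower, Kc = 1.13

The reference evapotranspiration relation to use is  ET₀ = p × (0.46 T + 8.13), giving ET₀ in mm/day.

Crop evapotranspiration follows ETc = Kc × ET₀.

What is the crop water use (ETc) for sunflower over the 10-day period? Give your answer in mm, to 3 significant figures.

ET₀ = 0.29 × (0.46 × 30.3 + 8.13) = 0.29 × 22.068 = 6.3997 mm/d
ETc = Kc × ET₀ = 1.13 × 6.3997 = 7.2317 mm/d
Over 10 days: 7.2317 × 10 = 72.317 mm

72.3 mm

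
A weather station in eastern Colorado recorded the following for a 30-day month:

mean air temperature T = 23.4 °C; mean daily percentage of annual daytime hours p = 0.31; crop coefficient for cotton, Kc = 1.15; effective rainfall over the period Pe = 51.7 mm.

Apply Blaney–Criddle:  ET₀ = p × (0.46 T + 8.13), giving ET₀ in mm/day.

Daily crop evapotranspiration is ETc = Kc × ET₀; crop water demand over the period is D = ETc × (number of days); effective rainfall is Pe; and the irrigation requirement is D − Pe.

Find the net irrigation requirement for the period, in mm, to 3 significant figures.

150 mm

ET₀ = 0.31 × (0.46 × 23.4 + 8.13) = 0.31 × 18.894 = 5.8571 mm/d
ETc = Kc × ET₀ = 1.15 × 5.8571 = 6.7357 mm/d
Crop demand D = ETc × 30 d = 6.7357 × 30 = 202.071 mm
D − Pe = 202.071 − 51.7 = 150.371 mm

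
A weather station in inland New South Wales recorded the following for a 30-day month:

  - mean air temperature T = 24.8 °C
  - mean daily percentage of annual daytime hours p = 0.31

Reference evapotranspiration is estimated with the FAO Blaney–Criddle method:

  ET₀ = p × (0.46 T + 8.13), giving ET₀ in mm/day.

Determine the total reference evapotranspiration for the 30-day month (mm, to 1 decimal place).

ET₀ = 0.31 × (0.46 × 24.8 + 8.13) = 0.31 × 19.538 = 6.0568 mm/d
Monthly total = 6.0568 × 30 = 181.704 mm

181.7 mm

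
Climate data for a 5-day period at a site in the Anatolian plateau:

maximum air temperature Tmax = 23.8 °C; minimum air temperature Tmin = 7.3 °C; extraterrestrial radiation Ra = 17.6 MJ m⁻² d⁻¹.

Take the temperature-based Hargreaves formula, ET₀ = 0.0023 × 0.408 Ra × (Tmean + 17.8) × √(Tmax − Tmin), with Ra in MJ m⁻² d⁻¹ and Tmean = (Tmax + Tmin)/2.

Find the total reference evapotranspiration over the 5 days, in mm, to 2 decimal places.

11.19 mm

Tmean = (23.8 + 7.3)/2 = 15.55 °C
0.408 Ra = 0.408 × 17.6 = 7.1808 mm/d equivalent
ET₀ = 0.0023 × 7.1808 × (15.55 + 17.8) × √16.5 = 0.0023 × 7.1808 × 33.35 × 4.0620 = 2.2374 mm/d
Over 5 days: 2.2374 × 5 = 11.187 mm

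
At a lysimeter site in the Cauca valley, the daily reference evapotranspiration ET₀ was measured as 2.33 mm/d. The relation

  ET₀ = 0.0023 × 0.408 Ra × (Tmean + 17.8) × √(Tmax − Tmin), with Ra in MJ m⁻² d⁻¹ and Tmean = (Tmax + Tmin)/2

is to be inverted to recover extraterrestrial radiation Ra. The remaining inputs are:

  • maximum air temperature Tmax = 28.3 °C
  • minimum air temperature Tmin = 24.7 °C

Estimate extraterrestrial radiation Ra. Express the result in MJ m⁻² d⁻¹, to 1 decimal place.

Tmean = (28.3+24.7)/2 = 26.50 °C; ΔT = 3.6
Ra = ET₀ / [0.0023 × 0.408 × (Tmean+17.8) × √ΔT]
   = 2.33 / (0.0023 × 0.408 × 44.30 × 1.8974) = 29.540 MJ m⁻² d⁻¹

29.5 MJ m⁻² d⁻¹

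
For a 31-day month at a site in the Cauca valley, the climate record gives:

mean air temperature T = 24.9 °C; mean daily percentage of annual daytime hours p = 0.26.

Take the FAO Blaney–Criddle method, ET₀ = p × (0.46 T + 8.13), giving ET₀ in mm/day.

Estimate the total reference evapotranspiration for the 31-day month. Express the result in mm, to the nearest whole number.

ET₀ = 0.26 × (0.46 × 24.9 + 8.13) = 0.26 × 19.584 = 5.0918 mm/d
Monthly total = 5.0918 × 31 = 157.846 mm

158 mm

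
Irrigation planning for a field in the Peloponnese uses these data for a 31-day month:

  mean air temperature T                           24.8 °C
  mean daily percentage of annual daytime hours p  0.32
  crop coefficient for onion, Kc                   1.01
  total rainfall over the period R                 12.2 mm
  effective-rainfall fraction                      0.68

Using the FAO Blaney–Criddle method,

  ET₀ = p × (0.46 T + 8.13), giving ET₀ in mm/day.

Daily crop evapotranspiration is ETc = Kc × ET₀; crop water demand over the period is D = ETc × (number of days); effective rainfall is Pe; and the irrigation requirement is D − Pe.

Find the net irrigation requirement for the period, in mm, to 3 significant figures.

ET₀ = 0.32 × (0.46 × 24.8 + 8.13) = 0.32 × 19.538 = 6.2522 mm/d
ETc = Kc × ET₀ = 1.01 × 6.2522 = 6.3147 mm/d
Crop demand D = ETc × 31 d = 6.3147 × 31 = 195.756 mm
Pe = 0.68 × 12.2 = 8.296 mm
D − Pe = 195.756 − 8.296 = 187.460 mm

187 mm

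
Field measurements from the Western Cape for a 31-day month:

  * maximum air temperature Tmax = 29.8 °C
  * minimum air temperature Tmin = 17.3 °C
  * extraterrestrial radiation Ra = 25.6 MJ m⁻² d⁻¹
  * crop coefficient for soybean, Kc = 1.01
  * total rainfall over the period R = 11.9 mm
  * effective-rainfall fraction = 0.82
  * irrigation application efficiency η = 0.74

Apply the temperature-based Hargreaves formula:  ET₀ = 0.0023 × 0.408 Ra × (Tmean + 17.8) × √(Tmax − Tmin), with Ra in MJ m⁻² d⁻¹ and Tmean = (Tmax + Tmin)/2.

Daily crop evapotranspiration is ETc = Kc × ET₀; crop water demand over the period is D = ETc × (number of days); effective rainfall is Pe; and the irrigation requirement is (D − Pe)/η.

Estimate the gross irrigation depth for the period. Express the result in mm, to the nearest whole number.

Tmean = (29.8 + 17.3)/2 = 23.55 °C
0.408 Ra = 0.408 × 25.6 = 10.4448 mm/d equivalent
ET₀ = 0.0023 × 10.4448 × (23.55 + 17.8) × √12.5 = 0.0023 × 10.4448 × 41.35 × 3.5355 = 3.5120 mm/d
ETc = Kc × ET₀ = 1.01 × 3.5120 = 3.5471 mm/d
Crop demand D = ETc × 31 d = 3.5471 × 31 = 109.960 mm
Pe = 0.82 × 11.9 = 9.758 mm
D − Pe = 109.960 − 9.758 = 100.202 mm
Gross irrigation = 100.202 / 0.74 = 135.408 mm

135 mm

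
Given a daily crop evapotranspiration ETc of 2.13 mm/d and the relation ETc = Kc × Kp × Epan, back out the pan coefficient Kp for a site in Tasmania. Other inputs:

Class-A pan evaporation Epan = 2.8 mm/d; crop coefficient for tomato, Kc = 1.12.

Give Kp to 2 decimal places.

0.68

ETc = Kc × Kp × Epan  ⇒  Kp = ETc / (Kc × Epan)
Kp = 2.13 / (1.12 × 2.8) = 2.13 / 3.136 = 0.6792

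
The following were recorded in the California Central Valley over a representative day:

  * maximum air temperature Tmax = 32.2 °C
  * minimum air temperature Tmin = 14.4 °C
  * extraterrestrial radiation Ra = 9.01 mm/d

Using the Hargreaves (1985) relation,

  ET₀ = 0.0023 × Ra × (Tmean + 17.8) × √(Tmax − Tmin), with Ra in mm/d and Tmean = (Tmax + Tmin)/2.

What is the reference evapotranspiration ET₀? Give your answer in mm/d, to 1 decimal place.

Tmean = (32.2 + 14.4)/2 = 23.30 °C
ET₀ = 0.0023 × 9.01 × (23.30 + 17.8) × √17.8 = 0.0023 × 9.01 × 41.10 × 4.2190 = 3.5934 mm/d

3.6 mm/d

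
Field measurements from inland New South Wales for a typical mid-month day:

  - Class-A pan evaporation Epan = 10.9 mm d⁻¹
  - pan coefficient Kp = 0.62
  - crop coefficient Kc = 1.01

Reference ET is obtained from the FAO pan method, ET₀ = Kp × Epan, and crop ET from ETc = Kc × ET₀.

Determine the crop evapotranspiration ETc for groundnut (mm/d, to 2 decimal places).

ET₀ = 0.62 × 10.9 = 6.7580 mm/d
ETc = Kc × ET₀ = 1.01 × 6.7580 = 6.8256 mm/d

6.83 mm/d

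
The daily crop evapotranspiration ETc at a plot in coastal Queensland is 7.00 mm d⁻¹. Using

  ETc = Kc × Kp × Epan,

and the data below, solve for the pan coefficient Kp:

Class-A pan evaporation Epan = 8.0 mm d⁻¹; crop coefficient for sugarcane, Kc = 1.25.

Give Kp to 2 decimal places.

ETc = Kc × Kp × Epan  ⇒  Kp = ETc / (Kc × Epan)
Kp = 7.00 / (1.25 × 8.0) = 7.00 / 10.000 = 0.7000

0.70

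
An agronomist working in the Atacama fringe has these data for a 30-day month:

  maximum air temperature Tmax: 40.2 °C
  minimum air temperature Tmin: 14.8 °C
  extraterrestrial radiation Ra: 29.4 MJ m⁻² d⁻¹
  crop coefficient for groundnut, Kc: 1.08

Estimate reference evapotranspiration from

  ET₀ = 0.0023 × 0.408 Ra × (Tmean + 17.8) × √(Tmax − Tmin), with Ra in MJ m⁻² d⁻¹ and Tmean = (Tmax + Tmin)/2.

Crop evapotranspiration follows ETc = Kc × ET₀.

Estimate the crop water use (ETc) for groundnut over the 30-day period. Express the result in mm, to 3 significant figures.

204 mm

Tmean = (40.2 + 14.8)/2 = 27.50 °C
0.408 Ra = 0.408 × 29.4 = 11.9952 mm/d equivalent
ET₀ = 0.0023 × 11.9952 × (27.50 + 17.8) × √25.4 = 0.0023 × 11.9952 × 45.30 × 5.0398 = 6.2986 mm/d
ETc = Kc × ET₀ = 1.08 × 6.2986 = 6.8025 mm/d
Over 30 days: 6.8025 × 30 = 204.075 mm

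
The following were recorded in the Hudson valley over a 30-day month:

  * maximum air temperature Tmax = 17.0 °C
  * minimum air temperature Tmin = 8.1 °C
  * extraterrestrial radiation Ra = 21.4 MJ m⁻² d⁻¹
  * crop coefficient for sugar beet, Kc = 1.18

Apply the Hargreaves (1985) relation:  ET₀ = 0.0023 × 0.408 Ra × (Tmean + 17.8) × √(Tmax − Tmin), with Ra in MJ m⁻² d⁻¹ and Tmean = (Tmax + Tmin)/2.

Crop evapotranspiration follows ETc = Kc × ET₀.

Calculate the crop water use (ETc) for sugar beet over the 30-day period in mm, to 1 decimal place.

Tmean = (17.0 + 8.1)/2 = 12.55 °C
0.408 Ra = 0.408 × 21.4 = 8.7312 mm/d equivalent
ET₀ = 0.0023 × 8.7312 × (12.55 + 17.8) × √8.9 = 0.0023 × 8.7312 × 30.35 × 2.9833 = 1.8183 mm/d
ETc = Kc × ET₀ = 1.18 × 1.8183 = 2.1456 mm/d
Over 30 days: 2.1456 × 30 = 64.368 mm

64.4 mm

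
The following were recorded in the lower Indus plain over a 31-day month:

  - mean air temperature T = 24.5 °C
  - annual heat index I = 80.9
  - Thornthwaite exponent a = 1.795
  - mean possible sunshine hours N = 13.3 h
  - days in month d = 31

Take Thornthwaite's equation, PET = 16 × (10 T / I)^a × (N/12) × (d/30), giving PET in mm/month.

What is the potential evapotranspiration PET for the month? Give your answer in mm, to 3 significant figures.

134 mm

10T/I = 10 × 24.5 / 80.9 = 3.0284
(10T/I)^a = 3.0284^1.795 = 7.3077
Uncorrected PET = 16 × 7.3077 = 116.923 mm
Correction = (N/12)(d/30) = (13.3/12)(31/30) = 1.1453
PET = 116.923 × 1.1453 = 133.912 mm/month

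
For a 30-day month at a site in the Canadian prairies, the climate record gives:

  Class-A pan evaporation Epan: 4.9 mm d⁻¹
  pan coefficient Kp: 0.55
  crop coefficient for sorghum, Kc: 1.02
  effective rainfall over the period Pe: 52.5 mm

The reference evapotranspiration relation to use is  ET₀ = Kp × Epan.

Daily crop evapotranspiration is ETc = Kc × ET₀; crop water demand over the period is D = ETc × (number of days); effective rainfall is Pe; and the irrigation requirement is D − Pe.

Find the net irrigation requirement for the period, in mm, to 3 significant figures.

30.0 mm

ET₀ = 0.55 × 4.9 = 2.6950 mm/d
ETc = Kc × ET₀ = 1.02 × 2.6950 = 2.7489 mm/d
Crop demand D = ETc × 30 d = 2.7489 × 30 = 82.467 mm
D − Pe = 82.467 − 52.5 = 29.967 mm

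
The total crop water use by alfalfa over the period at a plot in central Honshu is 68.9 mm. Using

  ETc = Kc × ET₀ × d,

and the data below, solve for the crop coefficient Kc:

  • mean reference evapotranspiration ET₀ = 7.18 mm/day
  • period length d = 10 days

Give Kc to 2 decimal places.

ETc = Kc × ET₀ × d  ⇒  Kc = ETc / (ET₀ × d)
Kc = 68.9 / (7.18 × 10) = 68.9 / 71.80 = 0.9596

0.96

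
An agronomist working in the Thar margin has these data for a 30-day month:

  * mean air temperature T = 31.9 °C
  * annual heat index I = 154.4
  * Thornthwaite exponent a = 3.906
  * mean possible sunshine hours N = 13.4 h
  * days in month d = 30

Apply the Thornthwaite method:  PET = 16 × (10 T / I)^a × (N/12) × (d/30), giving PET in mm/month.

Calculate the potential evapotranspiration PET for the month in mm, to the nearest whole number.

10T/I = 10 × 31.9 / 154.4 = 2.0661
(10T/I)^a = 2.0661^3.906 = 17.0208
Uncorrected PET = 16 × 17.0208 = 272.333 mm
Correction = (N/12)(d/30) = (13.4/12)(30/30) = 1.1167
PET = 272.333 × 1.1167 = 304.114 mm/month

304 mm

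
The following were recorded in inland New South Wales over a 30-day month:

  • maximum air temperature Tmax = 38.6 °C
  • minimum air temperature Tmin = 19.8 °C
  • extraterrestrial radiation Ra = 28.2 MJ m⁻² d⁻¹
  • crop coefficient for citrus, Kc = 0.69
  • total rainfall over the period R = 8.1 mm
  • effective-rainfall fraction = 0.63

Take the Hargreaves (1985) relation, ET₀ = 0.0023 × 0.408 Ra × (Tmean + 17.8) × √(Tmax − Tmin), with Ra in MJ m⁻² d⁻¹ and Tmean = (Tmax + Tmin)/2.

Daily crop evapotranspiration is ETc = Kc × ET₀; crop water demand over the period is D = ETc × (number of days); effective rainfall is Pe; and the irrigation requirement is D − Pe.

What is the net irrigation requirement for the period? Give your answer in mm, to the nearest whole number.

Tmean = (38.6 + 19.8)/2 = 29.20 °C
0.408 Ra = 0.408 × 28.2 = 11.5056 mm/d equivalent
ET₀ = 0.0023 × 11.5056 × (29.20 + 17.8) × √18.8 = 0.0023 × 11.5056 × 47.00 × 4.3359 = 5.3928 mm/d
ETc = Kc × ET₀ = 0.69 × 5.3928 = 3.7210 mm/d
Crop demand D = ETc × 30 d = 3.7210 × 30 = 111.630 mm
Pe = 0.63 × 8.1 = 5.103 mm
D − Pe = 111.630 − 5.103 = 106.527 mm

107 mm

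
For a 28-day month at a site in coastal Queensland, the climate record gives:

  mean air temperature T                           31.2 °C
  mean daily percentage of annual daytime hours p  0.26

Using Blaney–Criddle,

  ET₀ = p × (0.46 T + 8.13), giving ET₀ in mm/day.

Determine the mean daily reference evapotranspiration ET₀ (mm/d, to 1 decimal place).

5.8 mm/d

ET₀ = 0.26 × (0.46 × 31.2 + 8.13) = 0.26 × 22.482 = 5.8453 mm/d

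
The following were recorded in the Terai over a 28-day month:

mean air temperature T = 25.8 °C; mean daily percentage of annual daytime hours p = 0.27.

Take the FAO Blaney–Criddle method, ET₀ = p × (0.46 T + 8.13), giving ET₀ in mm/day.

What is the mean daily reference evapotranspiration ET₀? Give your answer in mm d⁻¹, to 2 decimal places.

ET₀ = 0.27 × (0.46 × 25.8 + 8.13) = 0.27 × 19.998 = 5.3995 mm/d

5.40 mm d⁻¹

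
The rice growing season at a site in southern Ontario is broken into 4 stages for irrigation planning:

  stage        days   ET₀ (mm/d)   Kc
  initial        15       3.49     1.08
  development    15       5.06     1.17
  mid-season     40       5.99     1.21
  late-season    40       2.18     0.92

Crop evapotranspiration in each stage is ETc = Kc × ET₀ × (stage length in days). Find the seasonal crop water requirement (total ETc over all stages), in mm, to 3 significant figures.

initial: 1.08 × 3.49 × 15 = 56.54 mm
development: 1.17 × 5.06 × 15 = 88.80 mm
mid-season: 1.21 × 5.99 × 40 = 289.92 mm
late-season: 0.92 × 2.18 × 40 = 80.22 mm
Seasonal total = 515.48 mm

515 mm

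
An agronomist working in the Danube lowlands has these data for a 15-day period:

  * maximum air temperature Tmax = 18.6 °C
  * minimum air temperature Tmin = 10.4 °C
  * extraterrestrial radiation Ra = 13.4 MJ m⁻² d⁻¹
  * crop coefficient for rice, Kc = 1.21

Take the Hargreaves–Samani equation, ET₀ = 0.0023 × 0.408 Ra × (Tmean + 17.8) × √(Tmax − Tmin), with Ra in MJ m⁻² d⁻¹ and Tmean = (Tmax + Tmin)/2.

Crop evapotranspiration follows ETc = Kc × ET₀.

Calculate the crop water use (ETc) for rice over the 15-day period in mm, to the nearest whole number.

Tmean = (18.6 + 10.4)/2 = 14.50 °C
0.408 Ra = 0.408 × 13.4 = 5.4672 mm/d equivalent
ET₀ = 0.0023 × 5.4672 × (14.50 + 17.8) × √8.2 = 0.0023 × 5.4672 × 32.30 × 2.8636 = 1.1631 mm/d
ETc = Kc × ET₀ = 1.21 × 1.1631 = 1.4074 mm/d
Over 15 days: 1.4074 × 15 = 21.111 mm

21 mm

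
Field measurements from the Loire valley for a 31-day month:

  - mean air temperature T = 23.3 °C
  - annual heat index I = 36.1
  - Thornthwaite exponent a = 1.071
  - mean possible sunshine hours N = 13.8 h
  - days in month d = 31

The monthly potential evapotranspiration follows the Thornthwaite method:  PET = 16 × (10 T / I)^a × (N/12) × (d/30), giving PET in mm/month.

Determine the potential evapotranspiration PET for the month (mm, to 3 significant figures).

10T/I = 10 × 23.3 / 36.1 = 6.4543
(10T/I)^a = 6.4543^1.071 = 7.3680
Uncorrected PET = 16 × 7.3680 = 117.888 mm
Correction = (N/12)(d/30) = (13.8/12)(31/30) = 1.1883
PET = 117.888 × 1.1883 = 140.086 mm/month

140 mm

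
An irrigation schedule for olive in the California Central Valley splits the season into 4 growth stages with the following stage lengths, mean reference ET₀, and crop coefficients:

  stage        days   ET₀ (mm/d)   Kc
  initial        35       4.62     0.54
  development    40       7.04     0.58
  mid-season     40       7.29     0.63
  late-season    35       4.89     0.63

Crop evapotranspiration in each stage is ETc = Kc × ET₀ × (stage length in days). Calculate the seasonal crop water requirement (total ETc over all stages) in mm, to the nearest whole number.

initial: 0.54 × 4.62 × 35 = 87.32 mm
development: 0.58 × 7.04 × 40 = 163.33 mm
mid-season: 0.63 × 7.29 × 40 = 183.71 mm
late-season: 0.63 × 4.89 × 35 = 107.82 mm
Seasonal total = 542.18 mm

542 mm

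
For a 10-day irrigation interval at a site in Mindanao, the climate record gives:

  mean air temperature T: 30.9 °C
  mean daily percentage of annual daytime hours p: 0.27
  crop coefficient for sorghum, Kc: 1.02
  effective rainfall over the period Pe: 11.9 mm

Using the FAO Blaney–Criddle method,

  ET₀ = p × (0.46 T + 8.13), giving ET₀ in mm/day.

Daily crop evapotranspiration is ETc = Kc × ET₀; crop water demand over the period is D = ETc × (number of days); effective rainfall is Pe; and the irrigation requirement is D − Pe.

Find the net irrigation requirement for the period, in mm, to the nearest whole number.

ET₀ = 0.27 × (0.46 × 30.9 + 8.13) = 0.27 × 22.344 = 6.0329 mm/d
ETc = Kc × ET₀ = 1.02 × 6.0329 = 6.1536 mm/d
Crop demand D = ETc × 10 d = 6.1536 × 10 = 61.536 mm
D − Pe = 61.536 − 11.9 = 49.636 mm

50 mm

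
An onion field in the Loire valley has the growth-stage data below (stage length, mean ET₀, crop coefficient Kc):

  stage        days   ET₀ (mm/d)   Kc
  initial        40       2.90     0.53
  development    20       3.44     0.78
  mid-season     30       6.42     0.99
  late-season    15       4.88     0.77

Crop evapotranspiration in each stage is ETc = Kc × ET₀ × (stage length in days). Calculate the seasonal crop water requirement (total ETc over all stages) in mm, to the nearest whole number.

initial: 0.53 × 2.90 × 40 = 61.48 mm
development: 0.78 × 3.44 × 20 = 53.66 mm
mid-season: 0.99 × 6.42 × 30 = 190.67 mm
late-season: 0.77 × 4.88 × 15 = 56.36 mm
Seasonal total = 362.17 mm

362 mm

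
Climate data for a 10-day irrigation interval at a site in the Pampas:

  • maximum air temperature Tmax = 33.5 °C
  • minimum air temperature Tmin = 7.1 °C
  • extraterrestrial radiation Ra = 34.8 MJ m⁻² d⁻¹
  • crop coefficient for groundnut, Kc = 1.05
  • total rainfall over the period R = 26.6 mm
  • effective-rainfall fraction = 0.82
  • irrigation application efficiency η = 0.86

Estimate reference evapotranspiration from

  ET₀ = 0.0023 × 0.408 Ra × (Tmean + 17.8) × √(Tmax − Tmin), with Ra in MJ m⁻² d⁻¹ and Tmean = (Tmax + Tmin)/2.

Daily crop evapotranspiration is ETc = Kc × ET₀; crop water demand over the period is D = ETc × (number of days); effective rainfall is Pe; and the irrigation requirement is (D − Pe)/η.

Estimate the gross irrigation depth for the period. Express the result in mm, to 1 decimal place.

Tmean = (33.5 + 7.1)/2 = 20.30 °C
0.408 Ra = 0.408 × 34.8 = 14.1984 mm/d equivalent
ET₀ = 0.0023 × 14.1984 × (20.30 + 17.8) × √26.4 = 0.0023 × 14.1984 × 38.10 × 5.1381 = 6.3929 mm/d
ETc = Kc × ET₀ = 1.05 × 6.3929 = 6.7125 mm/d
Crop demand D = ETc × 10 d = 6.7125 × 10 = 67.125 mm
Pe = 0.82 × 26.6 = 21.812 mm
D − Pe = 67.125 − 21.812 = 45.313 mm
Gross irrigation = 45.313 / 0.86 = 52.690 mm

52.7 mm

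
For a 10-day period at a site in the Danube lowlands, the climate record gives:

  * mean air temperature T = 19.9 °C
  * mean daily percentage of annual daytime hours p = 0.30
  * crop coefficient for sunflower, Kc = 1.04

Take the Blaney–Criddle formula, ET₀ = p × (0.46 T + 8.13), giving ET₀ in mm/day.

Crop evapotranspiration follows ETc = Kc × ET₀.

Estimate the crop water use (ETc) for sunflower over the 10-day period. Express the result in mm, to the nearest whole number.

54 mm

ET₀ = 0.30 × (0.46 × 19.9 + 8.13) = 0.30 × 17.284 = 5.1852 mm/d
ETc = Kc × ET₀ = 1.04 × 5.1852 = 5.3926 mm/d
Over 10 days: 5.3926 × 10 = 53.926 mm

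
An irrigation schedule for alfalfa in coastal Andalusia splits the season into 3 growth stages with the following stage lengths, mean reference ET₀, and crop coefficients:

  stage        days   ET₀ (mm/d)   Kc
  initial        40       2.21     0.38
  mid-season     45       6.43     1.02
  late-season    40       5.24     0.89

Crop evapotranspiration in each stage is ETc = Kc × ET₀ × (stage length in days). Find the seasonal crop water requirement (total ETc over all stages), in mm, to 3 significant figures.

initial: 0.38 × 2.21 × 40 = 33.59 mm
mid-season: 1.02 × 6.43 × 45 = 295.14 mm
late-season: 0.89 × 5.24 × 40 = 186.54 mm
Seasonal total = 515.27 mm

515 mm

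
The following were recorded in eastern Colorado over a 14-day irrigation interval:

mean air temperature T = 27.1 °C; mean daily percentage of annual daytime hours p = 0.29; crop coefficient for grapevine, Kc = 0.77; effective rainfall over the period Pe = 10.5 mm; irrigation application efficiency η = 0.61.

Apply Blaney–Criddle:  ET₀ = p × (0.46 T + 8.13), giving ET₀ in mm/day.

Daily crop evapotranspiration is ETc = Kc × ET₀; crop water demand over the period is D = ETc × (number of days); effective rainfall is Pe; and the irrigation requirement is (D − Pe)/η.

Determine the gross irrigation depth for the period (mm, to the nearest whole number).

ET₀ = 0.29 × (0.46 × 27.1 + 8.13) = 0.29 × 20.596 = 5.9728 mm/d
ETc = Kc × ET₀ = 0.77 × 5.9728 = 4.5991 mm/d
Crop demand D = ETc × 14 d = 4.5991 × 14 = 64.387 mm
D − Pe = 64.387 − 10.5 = 53.887 mm
Gross irrigation = 53.887 / 0.61 = 88.339 mm

88 mm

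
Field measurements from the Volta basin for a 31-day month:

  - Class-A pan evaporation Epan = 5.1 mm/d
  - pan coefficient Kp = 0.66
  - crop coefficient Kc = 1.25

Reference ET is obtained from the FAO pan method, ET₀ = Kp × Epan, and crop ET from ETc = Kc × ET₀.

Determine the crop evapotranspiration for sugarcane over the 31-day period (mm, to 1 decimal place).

130.4 mm

ET₀ = 0.66 × 5.1 = 3.3660 mm/d
ETc = Kc × ET₀ = 1.25 × 3.3660 = 4.2075 mm/d
Over 31 days: 4.2075 × 31 = 130.433 mm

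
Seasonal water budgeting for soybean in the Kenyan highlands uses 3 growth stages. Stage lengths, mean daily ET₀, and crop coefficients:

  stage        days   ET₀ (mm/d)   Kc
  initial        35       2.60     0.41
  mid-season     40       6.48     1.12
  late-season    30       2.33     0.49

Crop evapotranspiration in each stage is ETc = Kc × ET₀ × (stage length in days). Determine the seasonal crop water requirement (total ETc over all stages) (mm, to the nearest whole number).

initial: 0.41 × 2.60 × 35 = 37.31 mm
mid-season: 1.12 × 6.48 × 40 = 290.30 mm
late-season: 0.49 × 2.33 × 30 = 34.25 mm
Seasonal total = 361.86 mm

362 mm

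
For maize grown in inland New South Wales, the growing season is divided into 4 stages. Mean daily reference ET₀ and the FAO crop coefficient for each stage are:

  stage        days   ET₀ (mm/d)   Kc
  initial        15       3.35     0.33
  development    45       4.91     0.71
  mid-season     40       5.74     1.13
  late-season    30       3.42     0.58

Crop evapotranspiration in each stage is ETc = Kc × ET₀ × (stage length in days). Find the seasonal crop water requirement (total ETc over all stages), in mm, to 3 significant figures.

492 mm

initial: 0.33 × 3.35 × 15 = 16.58 mm
development: 0.71 × 4.91 × 45 = 156.87 mm
mid-season: 1.13 × 5.74 × 40 = 259.45 mm
late-season: 0.58 × 3.42 × 30 = 59.51 mm
Seasonal total = 492.41 mm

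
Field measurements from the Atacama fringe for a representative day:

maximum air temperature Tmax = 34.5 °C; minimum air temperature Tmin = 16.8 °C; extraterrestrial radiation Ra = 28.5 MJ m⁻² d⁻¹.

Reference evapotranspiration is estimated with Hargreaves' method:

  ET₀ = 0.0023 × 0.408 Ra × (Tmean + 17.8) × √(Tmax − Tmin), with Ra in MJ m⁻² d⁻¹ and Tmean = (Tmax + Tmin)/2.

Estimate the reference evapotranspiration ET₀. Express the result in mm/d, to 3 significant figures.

4.89 mm/d

Tmean = (34.5 + 16.8)/2 = 25.65 °C
0.408 Ra = 0.408 × 28.5 = 11.6280 mm/d equivalent
ET₀ = 0.0023 × 11.6280 × (25.65 + 17.8) × √17.7 = 0.0023 × 11.6280 × 43.45 × 4.2071 = 4.8888 mm/d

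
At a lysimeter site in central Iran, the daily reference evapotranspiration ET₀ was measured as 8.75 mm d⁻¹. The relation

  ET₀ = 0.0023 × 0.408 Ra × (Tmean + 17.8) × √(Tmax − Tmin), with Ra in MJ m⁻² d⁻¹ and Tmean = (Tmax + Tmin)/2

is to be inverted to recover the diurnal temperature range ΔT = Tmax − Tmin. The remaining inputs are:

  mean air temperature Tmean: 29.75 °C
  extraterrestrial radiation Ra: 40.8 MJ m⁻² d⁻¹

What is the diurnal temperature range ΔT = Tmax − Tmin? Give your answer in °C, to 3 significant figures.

√ΔT = ET₀ / [0.0023 × 0.408 × Ra × (Tmean+17.8)] = 8.75 / (0.0023 × 16.6464 × 47.55) = 4.8063
ΔT = 4.8063² = 23.101 °C

23.1 °C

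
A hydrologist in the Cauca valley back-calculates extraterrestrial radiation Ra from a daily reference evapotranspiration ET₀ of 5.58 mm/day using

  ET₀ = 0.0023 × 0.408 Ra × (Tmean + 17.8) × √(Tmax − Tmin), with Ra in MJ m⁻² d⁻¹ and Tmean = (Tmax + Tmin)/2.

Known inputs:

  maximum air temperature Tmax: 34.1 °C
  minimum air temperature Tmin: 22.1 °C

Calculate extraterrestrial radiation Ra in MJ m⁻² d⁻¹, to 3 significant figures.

37.4 MJ m⁻² d⁻¹

Tmean = (34.1+22.1)/2 = 28.10 °C; ΔT = 12.0
Ra = ET₀ / [0.0023 × 0.408 × (Tmean+17.8) × √ΔT]
   = 5.58 / (0.0023 × 0.408 × 45.90 × 3.4641) = 37.398 MJ m⁻² d⁻¹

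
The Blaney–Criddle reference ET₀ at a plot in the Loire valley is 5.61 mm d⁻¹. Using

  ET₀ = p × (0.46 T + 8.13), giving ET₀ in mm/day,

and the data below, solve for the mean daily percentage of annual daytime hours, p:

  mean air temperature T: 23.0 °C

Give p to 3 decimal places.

0.300

p = ET₀ / (0.46 T + 8.13) = 5.61 / (0.46 × 23.0 + 8.13) = 5.61 / 18.710 = 0.2998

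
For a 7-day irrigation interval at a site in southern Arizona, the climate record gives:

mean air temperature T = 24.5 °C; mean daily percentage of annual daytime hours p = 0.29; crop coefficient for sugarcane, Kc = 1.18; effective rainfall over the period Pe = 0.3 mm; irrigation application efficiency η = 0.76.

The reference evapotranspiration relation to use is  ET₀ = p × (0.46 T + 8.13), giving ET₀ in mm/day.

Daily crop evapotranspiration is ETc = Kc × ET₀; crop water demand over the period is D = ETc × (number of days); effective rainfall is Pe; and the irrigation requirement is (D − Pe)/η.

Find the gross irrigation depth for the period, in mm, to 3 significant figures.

ET₀ = 0.29 × (0.46 × 24.5 + 8.13) = 0.29 × 19.400 = 5.6260 mm/d
ETc = Kc × ET₀ = 1.18 × 5.6260 = 6.6387 mm/d
Crop demand D = ETc × 7 d = 6.6387 × 7 = 46.471 mm
D − Pe = 46.471 − 0.3 = 46.171 mm
Gross irrigation = 46.171 / 0.76 = 60.751 mm

60.8 mm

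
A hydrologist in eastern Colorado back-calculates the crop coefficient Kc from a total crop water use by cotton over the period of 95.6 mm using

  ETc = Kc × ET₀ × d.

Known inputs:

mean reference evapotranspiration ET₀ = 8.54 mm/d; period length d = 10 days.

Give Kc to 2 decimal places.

ETc = Kc × ET₀ × d  ⇒  Kc = ETc / (ET₀ × d)
Kc = 95.6 / (8.54 × 10) = 95.6 / 85.40 = 1.1194

1.12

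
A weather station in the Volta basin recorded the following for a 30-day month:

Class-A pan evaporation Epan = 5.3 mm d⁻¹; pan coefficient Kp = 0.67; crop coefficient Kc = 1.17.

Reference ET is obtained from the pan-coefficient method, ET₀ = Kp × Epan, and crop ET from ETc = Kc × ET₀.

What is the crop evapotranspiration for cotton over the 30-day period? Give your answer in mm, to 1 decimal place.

ET₀ = 0.67 × 5.3 = 3.5510 mm/d
ETc = Kc × ET₀ = 1.17 × 3.5510 = 4.1547 mm/d
Over 30 days: 4.1547 × 30 = 124.641 mm

124.6 mm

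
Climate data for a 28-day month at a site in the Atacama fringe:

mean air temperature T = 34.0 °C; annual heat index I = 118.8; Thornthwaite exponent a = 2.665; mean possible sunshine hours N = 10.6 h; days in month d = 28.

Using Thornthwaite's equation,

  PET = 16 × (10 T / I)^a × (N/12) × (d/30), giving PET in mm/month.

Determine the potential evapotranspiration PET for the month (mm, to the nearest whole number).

10T/I = 10 × 34.0 / 118.8 = 2.8620
(10T/I)^a = 2.8620^2.665 = 16.4826
Uncorrected PET = 16 × 16.4826 = 263.722 mm
Correction = (N/12)(d/30) = (10.6/12)(28/30) = 0.8244
PET = 263.722 × 0.8244 = 217.412 mm/month

217 mm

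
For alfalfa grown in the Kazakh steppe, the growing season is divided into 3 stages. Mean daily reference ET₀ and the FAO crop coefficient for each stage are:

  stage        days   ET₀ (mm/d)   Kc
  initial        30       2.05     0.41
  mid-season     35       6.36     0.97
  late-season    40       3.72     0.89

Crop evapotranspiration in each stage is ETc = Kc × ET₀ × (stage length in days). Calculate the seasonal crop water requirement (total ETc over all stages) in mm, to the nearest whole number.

374 mm

initial: 0.41 × 2.05 × 30 = 25.22 mm
mid-season: 0.97 × 6.36 × 35 = 215.92 mm
late-season: 0.89 × 3.72 × 40 = 132.43 mm
Seasonal total = 373.57 mm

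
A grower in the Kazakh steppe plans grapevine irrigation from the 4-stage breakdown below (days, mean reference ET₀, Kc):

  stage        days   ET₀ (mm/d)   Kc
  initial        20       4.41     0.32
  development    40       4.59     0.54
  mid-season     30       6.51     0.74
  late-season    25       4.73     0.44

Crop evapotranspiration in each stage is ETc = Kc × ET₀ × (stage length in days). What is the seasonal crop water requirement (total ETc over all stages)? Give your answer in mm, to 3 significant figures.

324 mm

initial: 0.32 × 4.41 × 20 = 28.22 mm
development: 0.54 × 4.59 × 40 = 99.14 mm
mid-season: 0.74 × 6.51 × 30 = 144.52 mm
late-season: 0.44 × 4.73 × 25 = 52.03 mm
Seasonal total = 323.91 mm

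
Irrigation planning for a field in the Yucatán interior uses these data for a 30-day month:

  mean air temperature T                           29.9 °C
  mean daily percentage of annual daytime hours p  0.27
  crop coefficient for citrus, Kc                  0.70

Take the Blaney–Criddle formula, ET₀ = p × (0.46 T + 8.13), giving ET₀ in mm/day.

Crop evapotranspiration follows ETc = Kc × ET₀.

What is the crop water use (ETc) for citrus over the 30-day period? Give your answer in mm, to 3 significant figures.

124 mm

ET₀ = 0.27 × (0.46 × 29.9 + 8.13) = 0.27 × 21.884 = 5.9087 mm/d
ETc = Kc × ET₀ = 0.70 × 5.9087 = 4.1361 mm/d
Over 30 days: 4.1361 × 30 = 124.083 mm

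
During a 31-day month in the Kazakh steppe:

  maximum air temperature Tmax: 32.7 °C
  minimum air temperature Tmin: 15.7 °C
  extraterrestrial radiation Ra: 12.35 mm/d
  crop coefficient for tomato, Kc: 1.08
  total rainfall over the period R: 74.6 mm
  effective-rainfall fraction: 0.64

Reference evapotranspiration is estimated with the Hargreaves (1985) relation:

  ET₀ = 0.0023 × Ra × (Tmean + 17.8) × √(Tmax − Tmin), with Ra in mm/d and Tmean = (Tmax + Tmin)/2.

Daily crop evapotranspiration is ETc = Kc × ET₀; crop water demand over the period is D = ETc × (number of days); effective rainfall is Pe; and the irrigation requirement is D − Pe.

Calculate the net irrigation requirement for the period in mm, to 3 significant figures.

117 mm

Tmean = (32.7 + 15.7)/2 = 24.20 °C
ET₀ = 0.0023 × 12.35 × (24.20 + 17.8) × √17.0 = 0.0023 × 12.35 × 42.00 × 4.1231 = 4.9189 mm/d
ETc = Kc × ET₀ = 1.08 × 4.9189 = 5.3124 mm/d
Crop demand D = ETc × 31 d = 5.3124 × 31 = 164.684 mm
Pe = 0.64 × 74.6 = 47.744 mm
D − Pe = 164.684 − 47.744 = 116.940 mm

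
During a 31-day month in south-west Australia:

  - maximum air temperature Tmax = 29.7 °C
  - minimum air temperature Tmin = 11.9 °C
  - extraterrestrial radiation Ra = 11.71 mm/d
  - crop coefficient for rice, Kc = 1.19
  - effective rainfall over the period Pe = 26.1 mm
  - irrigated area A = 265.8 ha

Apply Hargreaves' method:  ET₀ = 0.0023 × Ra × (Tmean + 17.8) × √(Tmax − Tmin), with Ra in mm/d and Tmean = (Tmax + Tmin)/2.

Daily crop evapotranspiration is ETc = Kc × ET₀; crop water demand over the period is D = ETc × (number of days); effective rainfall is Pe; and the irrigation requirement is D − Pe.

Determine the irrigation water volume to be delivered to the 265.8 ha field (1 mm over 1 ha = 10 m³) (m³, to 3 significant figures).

Tmean = (29.7 + 11.9)/2 = 20.80 °C
ET₀ = 0.0023 × 11.71 × (20.80 + 17.8) × √17.8 = 0.0023 × 11.71 × 38.60 × 4.2190 = 4.3861 mm/d
ETc = Kc × ET₀ = 1.19 × 4.3861 = 5.2195 mm/d
Crop demand D = ETc × 31 d = 5.2195 × 31 = 161.805 mm
D − Pe = 161.805 − 26.1 = 135.705 mm
Volume = 135.705 mm × 265.8 ha × 10 = 360703.9 m³

361000 m³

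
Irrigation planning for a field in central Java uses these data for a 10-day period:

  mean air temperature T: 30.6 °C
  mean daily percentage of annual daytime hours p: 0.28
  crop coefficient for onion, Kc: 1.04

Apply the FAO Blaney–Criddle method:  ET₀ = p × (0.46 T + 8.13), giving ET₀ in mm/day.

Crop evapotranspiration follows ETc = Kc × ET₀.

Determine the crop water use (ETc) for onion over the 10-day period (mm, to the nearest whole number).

ET₀ = 0.28 × (0.46 × 30.6 + 8.13) = 0.28 × 22.206 = 6.2177 mm/d
ETc = Kc × ET₀ = 1.04 × 6.2177 = 6.4664 mm/d
Over 10 days: 6.4664 × 10 = 64.664 mm

65 mm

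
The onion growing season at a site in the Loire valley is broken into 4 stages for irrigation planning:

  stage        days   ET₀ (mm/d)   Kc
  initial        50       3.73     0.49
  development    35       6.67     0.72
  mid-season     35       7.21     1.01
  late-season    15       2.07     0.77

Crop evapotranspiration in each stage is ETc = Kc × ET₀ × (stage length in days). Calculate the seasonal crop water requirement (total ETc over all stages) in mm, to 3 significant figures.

538 mm

initial: 0.49 × 3.73 × 50 = 91.39 mm
development: 0.72 × 6.67 × 35 = 168.08 mm
mid-season: 1.01 × 7.21 × 35 = 254.87 mm
late-season: 0.77 × 2.07 × 15 = 23.91 mm
Seasonal total = 538.25 mm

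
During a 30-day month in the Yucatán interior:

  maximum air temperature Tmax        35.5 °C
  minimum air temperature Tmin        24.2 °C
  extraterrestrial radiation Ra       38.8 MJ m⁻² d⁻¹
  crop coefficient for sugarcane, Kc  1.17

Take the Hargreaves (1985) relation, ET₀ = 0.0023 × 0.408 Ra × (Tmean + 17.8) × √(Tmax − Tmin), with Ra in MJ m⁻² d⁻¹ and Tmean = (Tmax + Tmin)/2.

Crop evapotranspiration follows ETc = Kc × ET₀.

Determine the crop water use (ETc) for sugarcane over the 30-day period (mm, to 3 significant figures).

Tmean = (35.5 + 24.2)/2 = 29.85 °C
0.408 Ra = 0.408 × 38.8 = 15.8304 mm/d equivalent
ET₀ = 0.0023 × 15.8304 × (29.85 + 17.8) × √11.3 = 0.0023 × 15.8304 × 47.65 × 3.3615 = 5.8320 mm/d
ETc = Kc × ET₀ = 1.17 × 5.8320 = 6.8234 mm/d
Over 30 days: 6.8234 × 30 = 204.702 mm

205 mm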